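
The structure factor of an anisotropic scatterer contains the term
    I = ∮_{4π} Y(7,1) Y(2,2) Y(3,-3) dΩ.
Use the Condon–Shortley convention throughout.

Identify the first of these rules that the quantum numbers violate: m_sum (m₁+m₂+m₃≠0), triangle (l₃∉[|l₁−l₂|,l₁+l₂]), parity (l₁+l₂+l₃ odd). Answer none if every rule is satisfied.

azimuthal sum: 1 + 2 − 3 = 0  ✓
l₃ must lie in [5,9]; have l₃=3  ✗
L = 7 + 2 + 3 = 12 (even)

triangle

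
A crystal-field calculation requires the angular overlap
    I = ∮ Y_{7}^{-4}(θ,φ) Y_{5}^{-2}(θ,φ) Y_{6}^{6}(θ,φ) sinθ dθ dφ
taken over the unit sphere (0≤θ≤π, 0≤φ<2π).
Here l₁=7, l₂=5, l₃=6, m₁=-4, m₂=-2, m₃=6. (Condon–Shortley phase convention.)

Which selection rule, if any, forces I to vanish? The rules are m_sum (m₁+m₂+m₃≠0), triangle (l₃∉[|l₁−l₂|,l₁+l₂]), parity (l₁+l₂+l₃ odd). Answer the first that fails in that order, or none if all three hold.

azimuthal sum: -4 − 2 + 6 = 0  ✓
2 ≤ 6 ≤ 12 (triangle on l)  ✓
L = 7 + 5 + 6 = 18 (even)  ✓

none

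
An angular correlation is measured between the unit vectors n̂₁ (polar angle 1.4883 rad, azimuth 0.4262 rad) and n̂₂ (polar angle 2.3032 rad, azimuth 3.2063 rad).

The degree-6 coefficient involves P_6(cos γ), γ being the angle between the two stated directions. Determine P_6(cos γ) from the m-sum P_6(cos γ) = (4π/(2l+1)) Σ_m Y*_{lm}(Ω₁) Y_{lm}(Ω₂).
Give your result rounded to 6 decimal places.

Term-by-term m-sum for l=6 (normalisation 4π/13 = 0.966644):
  term(m=-6) = (-0.021762, 0.031935)   from Y*(Ω₁)=(-0.394763, 0.261122), Y(Ω₂)=(0.075572, -0.030909)
  term(m=-5) = (-0.008085, 0.033520)   from Y*(Ω₁)=(-0.072035, 0.114846), Y(Ω₂)=(0.241150, -0.080862)
  term(m=-4) = (-0.017327, -0.138085)   from Y*(Ω₁)=(0.043510, -0.322745), Y(Ω₂)=(0.413101, -0.109376)
  term(m=-3) = (-0.024950, -0.047194)   from Y*(Ω₁)=(-0.044771, -0.148836), Y(Ω₂)=(0.337022, -0.066258)
  term(m=-2) = (-0.017325, -0.015287)   from Y*(Ω₁)=(0.187211, 0.214143), Y(Ω₂)=(-0.080552, 0.010483)
  term(m=-1) = (-0.056488, -0.021359)   from Y*(Ω₁)=(0.147801, 0.067106), Y(Ω₂)=(-0.371269, 0.024057)
  term(m=+0) = (0.006556, 0.000000)   from Y*(Ω₁)=(-0.273442, -0.000000), Y(Ω₂)=(-0.023975, 0.000000)
  term(m=+1) = (-0.056488, 0.021359)   from Y*(Ω₁)=(-0.147801, 0.067106), Y(Ω₂)=(0.371269, 0.024057)
  term(m=+2) = (-0.017325, 0.015287)   from Y*(Ω₁)=(0.187211, -0.214143), Y(Ω₂)=(-0.080552, -0.010483)
  term(m=+3) = (-0.024950, 0.047194)   from Y*(Ω₁)=(0.044771, -0.148836), Y(Ω₂)=(-0.337022, -0.066258)
  term(m=+4) = (-0.017327, 0.138085)   from Y*(Ω₁)=(0.043510, 0.322745), Y(Ω₂)=(0.413101, 0.109376)
  term(m=+5) = (-0.008085, -0.033520)   from Y*(Ω₁)=(0.072035, 0.114846), Y(Ω₂)=(-0.241150, -0.080862)
  term(m=+6) = (-0.021762, -0.031935)   from Y*(Ω₁)=(-0.394763, -0.261122), Y(Ω₂)=(0.075572, 0.030909)
Total Σ_m = (-0.285318, -0.000000). Multiply by 0.966644: (-0.275801, -0.000000). P_6(cos γ) = -0.275801

-0.275801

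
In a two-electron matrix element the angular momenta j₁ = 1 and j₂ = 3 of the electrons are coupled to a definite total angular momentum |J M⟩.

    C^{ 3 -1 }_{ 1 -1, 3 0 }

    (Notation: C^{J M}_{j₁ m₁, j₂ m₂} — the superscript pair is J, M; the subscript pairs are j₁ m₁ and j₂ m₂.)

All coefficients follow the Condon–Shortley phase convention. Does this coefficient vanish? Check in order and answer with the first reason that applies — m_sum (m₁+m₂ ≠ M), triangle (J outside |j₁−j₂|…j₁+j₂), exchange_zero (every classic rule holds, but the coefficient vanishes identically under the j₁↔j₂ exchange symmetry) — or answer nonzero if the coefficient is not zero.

nonzero

m-sum: m₁+m₂ = -1+0 = -1, M = -1  ✓
triangle: |j₁−j₂| = 2 ≤ J = 3 ≤ j₁+j₂ = 4  ✓
exchange: j₁≠j₂ or m₁≠m₂ — the exchange symmetry imposes no constraint here
value check: CG = −√(1/2) = -0.707107 ≠ 0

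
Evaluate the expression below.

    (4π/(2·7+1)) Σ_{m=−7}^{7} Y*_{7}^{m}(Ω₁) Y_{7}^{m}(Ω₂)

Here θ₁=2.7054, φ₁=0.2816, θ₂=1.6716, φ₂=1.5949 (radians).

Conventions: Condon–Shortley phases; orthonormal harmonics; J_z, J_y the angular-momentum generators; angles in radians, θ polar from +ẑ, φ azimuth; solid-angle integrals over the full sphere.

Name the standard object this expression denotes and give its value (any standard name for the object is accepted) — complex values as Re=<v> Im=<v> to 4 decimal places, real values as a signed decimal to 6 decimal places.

This sum is the spherical-harmonic addition theorem: it equals the Legendre polynomial P_l(cos γ) of the angle γ between the two directions.
Term-by-term m-sum for l=7 (normalisation 4π/15 = 0.837758):
  [-7]  conj(Y_{7,-7})(Ω₁) = (-0.000468, 0.001106) ; Y_{7,-7}(Ω₂) = (0.081031, 0.475687) ; Δ = (-0.000564, -0.000133)
  [-6]  conj(Y_{7,-6})(Ω₁) = (0.001143, -0.009577) ; Y_{7,-6}(Ω₂) = (0.180713, -0.026319) ; Δ = (-0.000045, -0.001761)
  [-5]  conj(Y_{7,-5})(Ω₁) = (0.007749, 0.047179) ; Y_{7,-5}(Ω₂) = (0.037344, 0.308364) ; Δ = (-0.014259, 0.004151)
  [-4]  conj(Y_{7,-4})(Ω₁) = (-0.069968, -0.146942) ; Y_{7,-4}(Ω₂) = (0.206596, -0.019981) ; Δ = (-0.017391, -0.028960)
  [-3]  conj(Y_{7,-3})(Ω₁) = (0.250841, 0.282563) ; Y_{7,-3}(Ω₂) = (0.018470, 0.254976) ; Δ = (-0.067414, 0.069177)
  [-2]  conj(Y_{7,-2})(Ω₁) = (-0.452474, -0.285699) ; Y_{7,-2}(Ω₂) = (0.216397, -0.010440) ; Δ = (-0.100897, -0.057101)
  [-1]  conj(Y_{7,-1})(Ω₁) = (0.251020, 0.072617) ; Y_{7,-1}(Ω₂) = (0.005641, 0.233997) ; Δ = (-0.015576, 0.059148)
  [+0]  conj(Y_{7,0})(Ω₁) = (0.375657, -0.000000) ; Y_{7,0}(Ω₂) = (0.219073, 0.000000) ; Δ = (0.082296, 0.000000)
  [+1]  conj(Y_{7,1})(Ω₁) = (-0.251020, 0.072617) ; Y_{7,1}(Ω₂) = (-0.005641, 0.233997) ; Δ = (-0.015576, -0.059148)
  [+2]  conj(Y_{7,2})(Ω₁) = (-0.452474, 0.285699) ; Y_{7,2}(Ω₂) = (0.216397, 0.010440) ; Δ = (-0.100897, 0.057101)
  [+3]  conj(Y_{7,3})(Ω₁) = (-0.250841, 0.282563) ; Y_{7,3}(Ω₂) = (-0.018470, 0.254976) ; Δ = (-0.067414, -0.069177)
  [+4]  conj(Y_{7,4})(Ω₁) = (-0.069968, 0.146942) ; Y_{7,4}(Ω₂) = (0.206596, 0.019981) ; Δ = (-0.017391, 0.028960)
  [+5]  conj(Y_{7,5})(Ω₁) = (-0.007749, 0.047179) ; Y_{7,5}(Ω₂) = (-0.037344, 0.308364) ; Δ = (-0.014259, -0.004151)
  [+6]  conj(Y_{7,6})(Ω₁) = (0.001143, 0.009577) ; Y_{7,6}(Ω₂) = (0.180713, 0.026319) ; Δ = (-0.000045, 0.001761)
  [+7]  conj(Y_{7,7})(Ω₁) = (0.000468, 0.001106) ; Y_{7,7}(Ω₂) = (-0.081031, 0.475687) ; Δ = (-0.000564, 0.000133)
Total Σ_m = (-0.349997, 0.000000). Multiply by 0.837758: (-0.293213, 0.000000). P_7(cos γ) = -0.293213

Legendre polynomial (addition theorem), -0.293213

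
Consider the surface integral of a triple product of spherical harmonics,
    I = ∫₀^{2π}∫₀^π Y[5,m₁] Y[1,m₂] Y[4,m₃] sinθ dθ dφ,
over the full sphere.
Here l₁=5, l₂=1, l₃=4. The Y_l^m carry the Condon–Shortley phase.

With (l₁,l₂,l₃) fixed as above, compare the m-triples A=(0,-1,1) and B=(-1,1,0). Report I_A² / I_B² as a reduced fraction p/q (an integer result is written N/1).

2/3

Shared (l₁,l₂,l₃)=(5,1,4): N and (l;000)² cancel in I_A²/I_B².
A: Δ = 2!·8!·0!/11! = 1/495; Racah Σ t=0..0: t=0:+1/1440 = 1/1440; ⇒ 3j(5 1 4; 0 -1 1)² = 2/99, sgn -1
B: Δ = 2!·8!·0!/11! = 1/495; Racah Σ t=2..2: t=2:+1/1152 = 1/1152; ⇒ 3j(5 1 4; -1 1 0)² = 1/33, sgn +1
I_A²/I_B² = (2/99)/(1/33) = 2/3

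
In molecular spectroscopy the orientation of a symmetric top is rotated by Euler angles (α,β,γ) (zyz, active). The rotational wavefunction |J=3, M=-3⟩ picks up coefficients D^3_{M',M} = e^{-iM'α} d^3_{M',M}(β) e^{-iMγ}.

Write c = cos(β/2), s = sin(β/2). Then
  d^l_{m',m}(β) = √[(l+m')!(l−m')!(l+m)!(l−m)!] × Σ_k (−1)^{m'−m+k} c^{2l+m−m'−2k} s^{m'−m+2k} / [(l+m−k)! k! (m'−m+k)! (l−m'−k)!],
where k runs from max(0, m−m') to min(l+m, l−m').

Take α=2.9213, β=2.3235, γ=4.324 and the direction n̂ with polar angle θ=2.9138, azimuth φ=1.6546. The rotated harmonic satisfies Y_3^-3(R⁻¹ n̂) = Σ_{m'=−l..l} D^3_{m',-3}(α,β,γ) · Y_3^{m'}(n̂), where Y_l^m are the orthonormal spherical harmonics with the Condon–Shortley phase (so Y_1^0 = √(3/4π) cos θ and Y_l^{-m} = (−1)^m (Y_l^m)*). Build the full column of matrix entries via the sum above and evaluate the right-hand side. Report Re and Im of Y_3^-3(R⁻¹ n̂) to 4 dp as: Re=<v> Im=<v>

Need the full column D^3_{m',-3} for m'=−3..3 at α=2.9213, β=2.3235, γ=4.3240.
cos(β/2)=0.397735, sin(β/2)=0.917501
d^3_{-3,-3}: single k=0 term ⇒ +0.003959;  D = -0.003831+0.001000i
d^3_{-2,-3}: single k=0 term ⇒ -0.022369;  D = -0.022355+0.000782i
d^3_{-1,-3}: single k=0 term ⇒ +0.081589;  D = -0.080192-0.015035i
d^3_{0,-3}: single k=0 term ⇒ -0.217327;  D = -0.199692-0.085757i
d^3_{1,-3}: single k=0 term ⇒ +0.434168;  D = -0.351860-0.254355i
d^3_{2,-3}: single k=0 term ⇒ -0.633433;  D = -0.419853-0.474300i
d^3_{3,-3}: single k=0 term ⇒ +0.596538;  D = -0.288238-0.522280i
Y_3^{m'}(θ=2.9138,φ=1.6546) and Σ D·Y over m':
  (-0.0038+0.0010i)·(+0.0012+0.0047i)  (-0.0224+0.0008i)·(+0.0501-0.0085i)  (-0.0802-0.0150i)·(-0.0229-0.2724i)  (-0.1997-0.0858i)·(-0.6344+0.0000i)  (-0.3519-0.2544i)·(+0.0229-0.2724i)  (-0.4199-0.4743i)·(+0.0501+0.0085i)  (-0.2882-0.5223i)·(-0.0012+0.0047i)
Y_3^-3(R⁻¹ n̂) = +0.031745+0.138796i

Re=0.0317 Im=0.1388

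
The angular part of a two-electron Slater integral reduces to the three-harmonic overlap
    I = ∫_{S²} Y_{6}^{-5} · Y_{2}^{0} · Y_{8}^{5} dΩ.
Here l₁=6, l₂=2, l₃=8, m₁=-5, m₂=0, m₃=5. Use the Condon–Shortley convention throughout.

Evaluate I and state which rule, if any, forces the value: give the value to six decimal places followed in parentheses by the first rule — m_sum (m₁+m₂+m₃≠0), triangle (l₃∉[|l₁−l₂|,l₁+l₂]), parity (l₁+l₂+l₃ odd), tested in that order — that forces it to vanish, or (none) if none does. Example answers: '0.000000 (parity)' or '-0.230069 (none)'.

-0.129814 (none)

m-sum 0 ✓  L=16 even ✓  4≤8≤8 ✓
Π(2lᵢ+1) = 13×5×17 = 1105
triangle coeff Δ(6,2,8) = 1/30940
Σ_t [0,0]: t=0:+1/2073600 = 1/2073600
(3j)²=28/1105 [(6 2 8; 0 0 0)], sign=+1
Σ_t [0,0]: t=0:+1/159667200 = 1/159667200
(3j)²=9/1190 [(6 2 8; -5 0 5)], sign=-1
⇒ 4πI² = 18/85
I = (-1)√(18/85/(4π)) = -0.12981410
No selection rule forces the value: the integral is nonzero (none).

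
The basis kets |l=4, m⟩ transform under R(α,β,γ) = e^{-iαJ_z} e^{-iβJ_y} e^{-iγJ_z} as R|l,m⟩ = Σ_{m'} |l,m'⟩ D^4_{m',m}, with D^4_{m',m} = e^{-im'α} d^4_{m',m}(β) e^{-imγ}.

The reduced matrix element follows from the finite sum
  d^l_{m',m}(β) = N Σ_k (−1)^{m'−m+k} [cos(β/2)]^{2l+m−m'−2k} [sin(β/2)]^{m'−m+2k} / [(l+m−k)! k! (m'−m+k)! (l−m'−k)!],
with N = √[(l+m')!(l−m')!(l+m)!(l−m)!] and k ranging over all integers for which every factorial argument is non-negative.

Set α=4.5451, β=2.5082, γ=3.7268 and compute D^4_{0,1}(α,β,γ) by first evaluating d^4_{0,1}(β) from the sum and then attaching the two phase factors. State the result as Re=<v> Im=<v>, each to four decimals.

D^4_{0,1}(4.5451,2.5082,3.7268) = e^{-i·0·4.5451}·d^4_{0,1}(2.5082)·e^{-i·1·3.7268}. Compute d first:
Half-angle: c=0.311429, s=0.950269. N=√(24·24·120·6)=643.987578
k: max(0,(1)−(0))=1 … min(4+(1),4−(0))=4
  k=1: (−1)^0·643.9876/(144)·0.3114^7·0.9503^1 = +0.001207
  k=2: (−1)^1·643.9876/(24)·0.3114^5·0.9503^3 = -0.067453
  k=3: (−1)^2·643.9876/(24)·0.3114^3·0.9503^5 = +0.628025
  k=4: (−1)^3·643.9876/(144)·0.3114^1·0.9503^7 = -0.974544
d^4_{0,1}(2.5082) = +0.001207 -0.067453 +0.628025 -0.974544 = -0.412764
Attach z-rotation phases: D = e^{-i(0)(4.5451)}·(-0.412764)·e^{-i(1)(3.7268)} = +0.344079-0.228000i

Re=0.3441 Im=-0.2280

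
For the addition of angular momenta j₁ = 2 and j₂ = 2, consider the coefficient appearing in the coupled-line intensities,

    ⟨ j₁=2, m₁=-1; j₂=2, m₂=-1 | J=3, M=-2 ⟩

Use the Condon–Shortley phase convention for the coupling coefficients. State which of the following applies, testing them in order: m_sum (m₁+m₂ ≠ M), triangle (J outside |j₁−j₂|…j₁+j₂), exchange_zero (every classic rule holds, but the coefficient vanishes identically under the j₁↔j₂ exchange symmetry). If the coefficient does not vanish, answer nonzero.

exchange_zero

m-sum: m₁+m₂ = -1+(-1) = -2, M = -2  ✓
triangle: |j₁−j₂| = 0 ≤ J = 3 ≤ j₁+j₂ = 4  ✓
exchange: j₁=j₂ and m₁=m₂, and (−1)^(j₁+j₂−J) = (−1)^1 = −1 forces ⟨j₁m₁;j₂m₂|JM⟩ = −⟨j₂m₂;j₁m₁|JM⟩ = −⟨j₁m₁;j₂m₂|JM⟩ ⇒ the coefficient vanishes identically
Racah sum check: Σ_k collapses to 0 ⇒ CG = 0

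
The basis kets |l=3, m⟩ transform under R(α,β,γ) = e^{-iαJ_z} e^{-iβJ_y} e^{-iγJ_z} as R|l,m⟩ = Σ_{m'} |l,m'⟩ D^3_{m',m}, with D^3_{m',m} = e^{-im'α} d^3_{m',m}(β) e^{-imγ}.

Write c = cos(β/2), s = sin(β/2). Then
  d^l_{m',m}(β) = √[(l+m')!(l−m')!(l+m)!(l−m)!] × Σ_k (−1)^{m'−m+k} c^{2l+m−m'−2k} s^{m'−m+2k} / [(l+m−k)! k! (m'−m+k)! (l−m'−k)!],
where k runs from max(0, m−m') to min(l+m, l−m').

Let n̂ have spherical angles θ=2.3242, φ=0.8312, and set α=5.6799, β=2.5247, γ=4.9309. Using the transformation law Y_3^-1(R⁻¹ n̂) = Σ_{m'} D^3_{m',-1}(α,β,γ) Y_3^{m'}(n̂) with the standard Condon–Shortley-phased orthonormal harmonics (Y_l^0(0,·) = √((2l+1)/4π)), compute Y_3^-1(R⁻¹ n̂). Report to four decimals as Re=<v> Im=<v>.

Re=-0.1840 Im=-0.1340

Need the full column D^3_{m',-1} for m'=−3..3 at α=5.6799, β=2.5247, γ=4.9309.
cos(β/2)=0.303579, sin(β/2)=0.952806
d^3_{-3,-1}: single k=2 term ⇒ +0.029863;  D = -0.029857+0.000614i
d^3_{-2,-1}: k∈[1..2] ⇒ +0.007769 -0.153059 = -0.145290;  D = +0.121311+0.079955i
d^3_{-1,-1}: k∈[0..2] ⇒ +0.000783 -0.061686 +0.455735 = +0.394832;  D = -0.148200-0.365963i
d^3_{0,-1}: k∈[0..2] ⇒ -0.008510 +0.251501 -0.825820 = -0.582829;  D = -0.126344+0.568970i
d^3_{1,-1}: k∈[0..2] ⇒ +0.046264 -0.607647 +0.748218 = +0.186835;  D = +0.136833-0.127217i
d^3_{2,-1}: k∈[0..1] ⇒ -0.153059 +0.753867 = +0.600808;  D = +0.594441-0.087237i
d^3_{3,-1}: single k=0 term ⇒ +0.294176;  D = +0.263913+0.129958i
Y_3^{m'}(θ=2.3242,φ=0.8312) and Σ D·Y over m':
  (-0.0299+0.0006i)·(-0.1291-0.0977i)  (+0.1213+0.0800i)·(+0.0340+0.3704i)  (-0.1482-0.3660i)·(+0.2129-0.2334i)  (-0.1263+0.5690i)·(+0.1685+0.0000i)  (+0.1368-0.1272i)·(-0.2129-0.2334i)  (+0.5944-0.0872i)·(+0.0340-0.3704i)  (+0.2639+0.1300i)·(+0.1291-0.0977i)
Y_3^-1(R⁻¹ n̂) = -0.183956-0.133988i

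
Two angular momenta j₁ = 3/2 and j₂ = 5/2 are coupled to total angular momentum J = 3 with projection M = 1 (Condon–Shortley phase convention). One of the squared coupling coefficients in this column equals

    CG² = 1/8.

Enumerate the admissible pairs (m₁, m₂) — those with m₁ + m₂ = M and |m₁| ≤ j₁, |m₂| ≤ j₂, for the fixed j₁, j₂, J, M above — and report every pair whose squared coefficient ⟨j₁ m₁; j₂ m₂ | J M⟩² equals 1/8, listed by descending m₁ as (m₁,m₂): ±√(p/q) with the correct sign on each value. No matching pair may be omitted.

Admissible pairs with m₁+m₂ = M = 1: (-3/2,5/2), (-1/2,3/2), (1/2,1/2), (3/2,-1/2)
  (m₁,m₂)=(3/2,-1/2): CG² = 9/20, CG = +√(9/20)
  (m₁,m₂)=(1/2,1/2): CG² = 1/60, CG = +√(1/60)
  (m₁,m₂)=(-1/2,3/2): CG² = 49/120, CG = −√(49/120)
  (m₁,m₂)=(-3/2,5/2): CG² = 1/8, CG = −√(1/8)   ← matches the target
Pairs with CG² = 1/8: (-3/2,5/2): −√(1/8)

(-3/2,5/2): −√(1/8)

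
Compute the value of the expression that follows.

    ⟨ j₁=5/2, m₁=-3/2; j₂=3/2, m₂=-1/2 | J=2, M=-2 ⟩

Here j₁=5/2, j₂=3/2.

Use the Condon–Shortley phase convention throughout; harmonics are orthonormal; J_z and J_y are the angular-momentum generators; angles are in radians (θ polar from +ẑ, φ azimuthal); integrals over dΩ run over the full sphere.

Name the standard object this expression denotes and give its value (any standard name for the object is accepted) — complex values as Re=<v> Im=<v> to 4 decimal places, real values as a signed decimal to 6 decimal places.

Clebsch–Gordan coefficient, −√(8/21) ≈ -0.617213

This is a Clebsch–Gordan (vector-coupling) coefficient.
j₁+j₂−J=2  J+j₁−j₂=3  J−j₁+j₂=1  j₁+j₂+J+1=7
(j₁±m₁, j₂±m₂, J±M) = (1,4,1,2,0,4)
P² = 96/7
sum k=1..1:
  [1] −1/6 = -1/6
S = -1/6
C² = P²·S² = 8/21 ; C = -0.617213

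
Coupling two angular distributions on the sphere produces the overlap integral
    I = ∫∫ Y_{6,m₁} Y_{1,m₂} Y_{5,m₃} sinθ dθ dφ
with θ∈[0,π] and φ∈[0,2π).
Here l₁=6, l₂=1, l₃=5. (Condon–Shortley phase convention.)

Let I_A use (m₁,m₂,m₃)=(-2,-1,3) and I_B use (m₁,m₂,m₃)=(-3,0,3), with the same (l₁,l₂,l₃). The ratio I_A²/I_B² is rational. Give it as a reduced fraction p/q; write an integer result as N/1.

Shared (l₁,l₂,l₃)=(6,1,5): N and (l;000)² cancel in I_A²/I_B².
A: Δ = 2!·10!·0!/13! = 1/858; Racah Σ t=0..0: t=0:+1/161280 = 1/161280; ⇒ 3j(6 1 5; -2 -1 3)² = 1/143, sgn +1
B: Δ = 2!·10!·0!/13! = 1/858; Racah Σ t=1..1: t=1:−1/80640 = -1/80640; ⇒ 3j(6 1 5; -3 0 3)² = 9/286, sgn -1
I_A²/I_B² = (1/143)/(9/286) = 2/9

2/9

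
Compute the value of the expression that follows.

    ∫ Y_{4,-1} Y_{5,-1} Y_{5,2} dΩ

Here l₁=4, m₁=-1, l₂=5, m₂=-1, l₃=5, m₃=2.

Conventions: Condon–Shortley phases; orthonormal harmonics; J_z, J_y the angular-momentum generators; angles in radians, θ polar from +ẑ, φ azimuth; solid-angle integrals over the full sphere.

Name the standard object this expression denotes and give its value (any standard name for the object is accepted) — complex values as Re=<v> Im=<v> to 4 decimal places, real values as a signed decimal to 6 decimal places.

Gaunt coefficient, +0.128377

This is a Gaunt coefficient — the integral of a triple product of spherical harmonics over the sphere.
m-sum 0 ✓  L=14 even ✓  1≤5≤9 ✓
Π(2lᵢ+1) = 9×11×11 = 1089
triangle coeff Δ(4,5,5) = 1/3153150
Σ_t [0,4]: t=0:+1/69120 t=1:−1/1728 t=2:+1/576 t=3:−1/1728 t=4:+1/69120 = 7/11520
(3j)²=2/143 [(4 5 5; 0 0 0)], sign=-1
Σ_t [1,4]: t=1:−1/5184 t=2:+1/1152 t=3:−1/2880 t=4:+1/103680 = 7/20736
(3j)²=35/2574 [(4 5 5; -1 -1 2)], sign=-1
⇒ 4πI² = 35/169
I = (+1)√(35/169/(4π)) = 0.12837656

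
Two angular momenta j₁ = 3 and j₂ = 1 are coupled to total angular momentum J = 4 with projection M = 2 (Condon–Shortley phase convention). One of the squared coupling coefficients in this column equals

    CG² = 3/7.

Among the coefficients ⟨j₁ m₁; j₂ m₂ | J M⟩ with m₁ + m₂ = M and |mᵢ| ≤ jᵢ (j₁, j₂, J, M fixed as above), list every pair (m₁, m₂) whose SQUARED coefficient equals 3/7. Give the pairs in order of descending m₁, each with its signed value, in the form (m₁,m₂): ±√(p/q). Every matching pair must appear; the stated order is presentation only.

(2,0): +√(3/7)

Admissible pairs with m₁+m₂ = M = 2: (1,1), (2,0), (3,-1)
  (m₁,m₂)=(3,-1): CG² = 1/28, CG = +√(1/28)
  (m₁,m₂)=(2,0): CG² = 3/7, CG = +√(3/7)   ← matches the target
  (m₁,m₂)=(1,1): CG² = 15/28, CG = +√(15/28)
Pairs with CG² = 3/7: (2,0): +√(3/7)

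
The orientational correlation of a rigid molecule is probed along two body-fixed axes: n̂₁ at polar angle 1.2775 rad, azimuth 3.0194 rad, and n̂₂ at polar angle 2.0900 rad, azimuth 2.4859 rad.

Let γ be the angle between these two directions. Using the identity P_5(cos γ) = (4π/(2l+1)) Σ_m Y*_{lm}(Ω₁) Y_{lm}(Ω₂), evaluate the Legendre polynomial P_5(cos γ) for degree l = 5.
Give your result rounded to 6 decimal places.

Term-by-term m-sum for l=5 (normalisation 4π/11 = 1.142397):
  m=-5: Y*=-0.30564 + 0.21405j  Y=0.22683 + 0.03124j  product -0.07601 + 0.03901j
  m=-4: Y*=0.31463 - 0.16733j  Y=0.35935 - 0.20519j  product 0.07873 - 0.12469j
  m=-3: Y*=0.07019 - 0.02695j  Y=0.10625 - 0.25394j  product 0.00061 - 0.02069j
  m=-2: Y*=-0.32643 + 0.08140j  Y=0.04250 + 0.16015j  product -0.02691 - 0.04882j
  m=-1: Y*=0.00714 - 0.00088j  Y=0.25874 + 0.19903j  product 0.00202 + 0.00119j
  m=+0: Y*=0.32423 + 0.00000j  Y=-0.09195 + 0.00000j  product -0.02981 + 0.00000j
  m=+1: Y*=-0.00714 - 0.00088j  Y=-0.25874 + 0.19903j  product 0.00202 - 0.00119j
  m=+2: Y*=-0.32643 - 0.08140j  Y=0.04250 - 0.16015j  product -0.02691 + 0.04882j
  m=+3: Y*=-0.07019 - 0.02695j  Y=-0.10625 - 0.25394j  product 0.00061 + 0.02069j
  m=+4: Y*=0.31463 + 0.16733j  Y=0.35935 + 0.20519j  product 0.07873 + 0.12469j
  m=+5: Y*=0.30564 + 0.21405j  Y=-0.22683 + 0.03124j  product -0.07601 - 0.03901j
Total Σ_m = -0.07293 + 0.00000j. Multiply by 1.142397: -0.08331 + 0.00000j. P_5(cos γ) = -0.083312

-0.083312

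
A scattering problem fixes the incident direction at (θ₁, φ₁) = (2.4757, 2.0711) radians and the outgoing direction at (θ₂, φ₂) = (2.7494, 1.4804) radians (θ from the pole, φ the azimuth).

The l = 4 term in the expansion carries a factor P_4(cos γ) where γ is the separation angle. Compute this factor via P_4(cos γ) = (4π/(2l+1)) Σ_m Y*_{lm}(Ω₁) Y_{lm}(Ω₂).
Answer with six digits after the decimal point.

0.353978

Expand P_4 via completeness: Σ_{m} conj(Y_{4,m}) at Ω₁ times Y_{4,m} at Ω₂ —
  term(m=-4) = (-0.000433, 0.000428)   from Y*(Ω₁)=(-0.026892, 0.058572), Y(Ω₂)=(0.008834, 0.003341)
  term(m=-3) = (-0.002996, 0.014684)   from Y*(Ω₁)=(-0.231481, 0.016204), Y(Ω₂)=(0.017300, -0.062223)
  term(m=-2) = (0.039240, 0.095627)   from Y*(Ω₁)=(-0.229380, -0.357715), Y(Ω₂)=(-0.239280, -0.043738)
  term(m=-1) = (0.126164, 0.084602)   from Y*(Ω₁)=(0.146468, -0.267914), Y(Ω₂)=(-0.044911, 0.495465)
  term(m=+0) = (-0.070432, -0.000000)   from Y*(Ω₁)=(-0.229315, -0.000000), Y(Ω₂)=(0.307140, 0.000000)
  term(m=+1) = (0.126164, -0.084602)   from Y*(Ω₁)=(-0.146468, -0.267914), Y(Ω₂)=(0.044911, 0.495465)
  term(m=+2) = (0.039240, -0.095627)   from Y*(Ω₁)=(-0.229380, 0.357715), Y(Ω₂)=(-0.239280, 0.043738)
  term(m=+3) = (-0.002996, -0.014684)   from Y*(Ω₁)=(0.231481, 0.016204), Y(Ω₂)=(-0.017300, -0.062223)
  term(m=+4) = (-0.000433, -0.000428)   from Y*(Ω₁)=(-0.026892, -0.058572), Y(Ω₂)=(0.008834, -0.003341)
Accumulated sum (0.253518, -0.000000); after 4π/(2l+1) scaling, (0.353978, -0.000000) ⇒ P_4 = 0.353978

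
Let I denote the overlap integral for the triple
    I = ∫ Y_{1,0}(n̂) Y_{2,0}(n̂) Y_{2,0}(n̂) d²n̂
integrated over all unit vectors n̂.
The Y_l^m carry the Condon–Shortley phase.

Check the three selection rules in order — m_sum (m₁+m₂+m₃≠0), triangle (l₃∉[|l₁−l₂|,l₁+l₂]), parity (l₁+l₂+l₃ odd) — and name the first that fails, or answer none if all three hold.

azimuthal sum: 0 + 0 + 0 = 0  ✓
1 ≤ 2 ≤ 3 (triangle on l)  ✓
L = 1 + 2 + 2 = 5 (odd)  ✗

parity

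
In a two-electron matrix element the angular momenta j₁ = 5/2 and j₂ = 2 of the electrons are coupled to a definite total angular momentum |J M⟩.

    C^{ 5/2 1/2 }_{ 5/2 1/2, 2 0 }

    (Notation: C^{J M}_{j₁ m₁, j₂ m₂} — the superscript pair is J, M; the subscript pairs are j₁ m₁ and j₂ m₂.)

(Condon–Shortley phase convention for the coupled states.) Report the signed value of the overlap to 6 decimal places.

j₁+j₂−J=2  J+j₁−j₂=3  J−j₁+j₂=2  j₁+j₂+J+1=8
(j₁±m₁, j₂±m₂, J±M) = (3,2,2,2,3,2)
P² = 72/35
sum k=0..2:
  [0] +1/8 = 1/8
  [1] −1/2 = -1/2
  [2] +1/24 = 1/24
S = -1/3
C² = P²·S² = 8/35 ; C = -0.478091

-0.478091  (= −√(8/35))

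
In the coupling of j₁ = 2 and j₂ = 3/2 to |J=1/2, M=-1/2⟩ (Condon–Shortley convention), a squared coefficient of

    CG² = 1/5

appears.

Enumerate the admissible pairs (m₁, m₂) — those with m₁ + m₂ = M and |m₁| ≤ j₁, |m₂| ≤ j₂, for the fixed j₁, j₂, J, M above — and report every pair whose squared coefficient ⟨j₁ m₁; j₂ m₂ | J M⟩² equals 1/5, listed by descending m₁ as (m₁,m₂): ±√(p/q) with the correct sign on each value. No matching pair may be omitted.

Admissible pairs with m₁+m₂ = M = -1/2: (-2,3/2), (-1,1/2), (0,-1/2), (1,-3/2)
  (m₁,m₂)=(1,-3/2): CG² = 1/10, CG = +√(1/10)
  (m₁,m₂)=(0,-1/2): CG² = 1/5, CG = −√(1/5)   ← matches the target
  (m₁,m₂)=(-1,1/2): CG² = 3/10, CG = +√(3/10)
  (m₁,m₂)=(-2,3/2): CG² = 2/5, CG = −√(2/5)
Pairs with CG² = 1/5: (0,-1/2): −√(1/5)

(0,-1/2): −√(1/5)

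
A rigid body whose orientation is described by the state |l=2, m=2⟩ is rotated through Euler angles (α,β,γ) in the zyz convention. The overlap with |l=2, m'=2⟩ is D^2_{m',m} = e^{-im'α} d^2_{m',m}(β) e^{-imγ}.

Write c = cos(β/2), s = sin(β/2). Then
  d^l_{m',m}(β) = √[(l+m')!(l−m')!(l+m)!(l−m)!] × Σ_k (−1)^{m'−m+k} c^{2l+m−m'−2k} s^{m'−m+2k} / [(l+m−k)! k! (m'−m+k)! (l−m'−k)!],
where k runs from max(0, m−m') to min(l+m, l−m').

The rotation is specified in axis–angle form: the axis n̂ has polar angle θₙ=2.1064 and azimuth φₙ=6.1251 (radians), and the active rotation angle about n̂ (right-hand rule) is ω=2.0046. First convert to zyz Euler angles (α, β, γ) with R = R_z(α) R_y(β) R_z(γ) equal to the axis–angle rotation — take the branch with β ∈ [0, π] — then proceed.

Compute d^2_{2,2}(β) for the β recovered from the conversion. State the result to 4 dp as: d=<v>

Axis–angle → zyz. n̂ = (sinθₙcosφₙ, sinθₙsinφₙ, cosθₙ) = (+0.849237, -0.135382, -0.510360), ω = 2.0046.
R = I cosω + sinω [n̂]ₓ + (1−cosω) n̂n̂ᵀ gives
  R = [+0.604019, +0.299791, -0.738435; -0.626384, -0.394293, -0.672440; -0.492751, +0.868711, -0.050376]
β = atan2(√(R₁₃²+R₂₃²), R₃₃) = 1.621194; α = atan2(R₂₃, R₁₃) mod 2π = 3.880249; γ = atan2(R₃₂, −R₃₁) mod 2π = 1.054827
d^2_{2,2}(β=1.6212) via the finite sum:
Half-angle: c=0.689066, s=0.724699. N=√(24·1·24·1)=24.000000
Admissible k: 0..0 (factorial args all ≥0)
  k=0: (−1)^0·24.0000/(24)·0.6891^4·0.7247^0 = +0.225446
d^2_{2,2}(1.6212) = +0.225446

d=0.2254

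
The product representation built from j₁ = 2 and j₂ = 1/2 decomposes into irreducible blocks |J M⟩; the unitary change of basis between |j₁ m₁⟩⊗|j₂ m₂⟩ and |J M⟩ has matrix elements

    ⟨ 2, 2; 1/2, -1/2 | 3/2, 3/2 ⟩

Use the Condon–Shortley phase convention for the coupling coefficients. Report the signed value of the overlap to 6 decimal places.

j₁+j₂−J=1  J+j₁−j₂=3  J−j₁+j₂=0  j₁+j₂+J+1=5
(j₁±m₁, j₂±m₂, J±M) = (4,0,0,1,3,0)
P² = 144/5
sum k=0..0:
  [0] +1/6 = 1/6
S = 1/6
C² = P²·S² = 4/5 ; C = +0.894427

+0.894427  (= +√(4/5))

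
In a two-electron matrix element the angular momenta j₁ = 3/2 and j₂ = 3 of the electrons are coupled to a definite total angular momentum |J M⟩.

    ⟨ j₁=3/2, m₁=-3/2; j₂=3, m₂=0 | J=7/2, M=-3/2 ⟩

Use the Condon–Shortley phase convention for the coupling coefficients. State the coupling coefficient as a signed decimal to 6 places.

-0.690066

triangle: 1!·2!·5!/9! = 240/362880
(j±m)!: 0!·3!·3!·3!·2!·5! = 51840
prefactor² = (2J+1)·Δ·N² = 1920/7
  k=1: −1/(1!·0!·2!·2!·0!·3!) = -1/24
Σ = -1/24  ⇒  CG² = 1920/7·(-1/24)² = 10/21
CG = −√(10/21) = -0.690066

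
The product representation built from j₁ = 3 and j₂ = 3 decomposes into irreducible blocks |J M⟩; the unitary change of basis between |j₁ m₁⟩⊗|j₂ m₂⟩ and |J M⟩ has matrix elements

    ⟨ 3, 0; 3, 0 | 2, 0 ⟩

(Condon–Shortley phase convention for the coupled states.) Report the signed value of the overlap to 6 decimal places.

+0.436436

√[5·4!2!2!/9! · 3!3!3!3!2!2!] = √(48/7)
  +(−1)^1/∏(1,3,2,2,0,0)! = -1/24  (running -1/24)
  +(−1)^2/∏(2,2,1,1,1,1)! = 1/4  (running 5/24)
  +(−1)^3/∏(3,1,0,0,2,2)! = -1/24  (running 1/6)
⟨..|..⟩ = √(48/7)·(1/6) = +0.436436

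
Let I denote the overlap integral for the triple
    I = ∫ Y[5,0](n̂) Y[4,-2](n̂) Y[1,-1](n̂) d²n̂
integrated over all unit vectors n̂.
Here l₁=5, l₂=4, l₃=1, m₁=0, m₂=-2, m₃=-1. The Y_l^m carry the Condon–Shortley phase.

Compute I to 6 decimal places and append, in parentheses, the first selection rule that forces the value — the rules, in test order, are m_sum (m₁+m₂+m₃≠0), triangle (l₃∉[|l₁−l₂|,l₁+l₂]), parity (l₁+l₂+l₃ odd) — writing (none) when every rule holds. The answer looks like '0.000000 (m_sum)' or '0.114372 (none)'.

0.000000 (m_sum)

m-sum = 0 − 2 − 1 = -3 ≠ 0 ⇒ I = 0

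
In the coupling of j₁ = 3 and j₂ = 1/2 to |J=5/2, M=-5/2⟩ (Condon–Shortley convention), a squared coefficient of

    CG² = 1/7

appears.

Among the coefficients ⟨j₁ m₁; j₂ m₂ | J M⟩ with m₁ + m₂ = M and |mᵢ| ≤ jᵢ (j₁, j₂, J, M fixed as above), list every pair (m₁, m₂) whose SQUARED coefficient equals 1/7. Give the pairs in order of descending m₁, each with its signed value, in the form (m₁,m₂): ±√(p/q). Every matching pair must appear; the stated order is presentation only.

Admissible pairs with m₁+m₂ = M = -5/2: (-3,1/2), (-2,-1/2)
  (m₁,m₂)=(-2,-1/2): CG² = 1/7, CG = +√(1/7)   ← matches the target
  (m₁,m₂)=(-3,1/2): CG² = 6/7, CG = −√(6/7)
Pairs with CG² = 1/7: (-2,-1/2): +√(1/7)

(-2,-1/2): +√(1/7)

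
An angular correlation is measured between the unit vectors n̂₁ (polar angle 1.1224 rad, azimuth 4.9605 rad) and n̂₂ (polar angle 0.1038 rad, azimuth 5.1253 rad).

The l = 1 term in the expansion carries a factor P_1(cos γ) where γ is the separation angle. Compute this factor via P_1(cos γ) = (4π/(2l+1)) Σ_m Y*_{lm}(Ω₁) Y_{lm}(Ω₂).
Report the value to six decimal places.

Expand P_1 via completeness: Σ_{m} conj(Y_{1,m}) at Ω₁ times Y_{1,m} at Ω₂ —
  term(m=-1) = (0.010994, -0.001828)   from Y*(Ω₁)=(0.076457, -0.301806), Y(Ω₂)=(0.014365, 0.032789)
  term(m=+0) = (0.102938, 0.000000)   from Y*(Ω₁)=(0.211819, -0.000000), Y(Ω₂)=(0.485973, 0.000000)
  term(m=+1) = (0.010994, 0.001828)   from Y*(Ω₁)=(-0.076457, -0.301806), Y(Ω₂)=(-0.014365, 0.032789)
Accumulated sum (0.124927, 0.000000); after 4π/(2l+1) scaling, (0.523293, 0.000000) ⇒ P_1 = 0.523293

0.523293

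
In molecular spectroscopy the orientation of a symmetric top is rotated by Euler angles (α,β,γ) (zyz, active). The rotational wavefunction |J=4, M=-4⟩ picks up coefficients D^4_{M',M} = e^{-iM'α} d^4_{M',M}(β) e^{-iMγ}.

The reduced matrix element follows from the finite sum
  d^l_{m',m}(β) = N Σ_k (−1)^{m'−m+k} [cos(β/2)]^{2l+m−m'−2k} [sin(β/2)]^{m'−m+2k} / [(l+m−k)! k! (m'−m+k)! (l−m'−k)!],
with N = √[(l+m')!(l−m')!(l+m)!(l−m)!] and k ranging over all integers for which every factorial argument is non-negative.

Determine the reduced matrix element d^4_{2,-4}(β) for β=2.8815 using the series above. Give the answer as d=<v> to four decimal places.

d=0.0846

d^4_{2,-4}(β=2.8815) via the finite sum:
Half-angle: c=0.129680, s=0.991556. N=√(720·2·1·40320)=7619.763776
The bounds max(0,m−m')=0 and min(l+m,l−m')=0 give 1 term
  k=0: (−1)^6·7619.7638/(1440)·0.1297^2·0.9916^6 = +0.084572
d^4_{2,-4}(2.8815) = +0.084572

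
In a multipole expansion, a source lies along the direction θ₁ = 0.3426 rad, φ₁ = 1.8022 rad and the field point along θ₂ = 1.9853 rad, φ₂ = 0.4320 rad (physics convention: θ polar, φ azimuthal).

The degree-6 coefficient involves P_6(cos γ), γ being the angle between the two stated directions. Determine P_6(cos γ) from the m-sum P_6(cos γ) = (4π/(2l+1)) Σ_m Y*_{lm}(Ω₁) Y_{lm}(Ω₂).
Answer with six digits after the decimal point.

Expand P_6 via completeness: Σ_{m} conj(Y_{6,m}) at Ω₁ times Y_{6,m} at Ω₂ —
  m=-6: Y*=-0.00013 - 0.00068j  Y=-0.24225 - 0.14839j  product -0.00007 + 0.00018j
  m=-5: Y*=-0.00617 + 0.00271j  Y=0.24062 + 0.35999j  product -0.00246 - 0.00157j
  m=-4: Y*=0.02393 + 0.03180j  Y=-0.03074 - 0.19395j  product 0.00543 - 0.00562j
  m=-3: Y*=0.10058 - 0.12082j  Y=0.06637 - 0.23542j  product -0.02177 - 0.03170j
  m=-2: Y*=-0.36189 - 0.18057j  Y=-0.18631 + 0.21816j  product 0.10682 - 0.04531j
  m=-1: Y*=-0.13027 + 0.55289j  Y=-0.13823 + 0.06373j  product -0.01723 - 0.08473j
  m=+0: Y*=0.09680 + 0.00000j  Y=0.30064 + 0.00000j  product 0.02910 + 0.00000j
  m=+1: Y*=0.13027 + 0.55289j  Y=0.13823 + 0.06373j  product -0.01723 + 0.08473j
  m=+2: Y*=-0.36189 + 0.18057j  Y=-0.18631 - 0.21816j  product 0.10682 + 0.04531j
  m=+3: Y*=-0.10058 - 0.12082j  Y=-0.06637 - 0.23542j  product -0.02177 + 0.03170j
  m=+4: Y*=0.02393 - 0.03180j  Y=-0.03074 + 0.19395j  product 0.00543 + 0.00562j
  m=+5: Y*=0.00617 + 0.00271j  Y=-0.24062 + 0.35999j  product -0.00246 + 0.00157j
  m=+6: Y*=-0.00013 + 0.00068j  Y=-0.24225 + 0.14839j  product -0.00007 - 0.00018j
Σ over m = 0.17054 + 0.00000j; ×(4π/13) → 0.16485 + 0.00000j. Real part: 0.164850

0.164850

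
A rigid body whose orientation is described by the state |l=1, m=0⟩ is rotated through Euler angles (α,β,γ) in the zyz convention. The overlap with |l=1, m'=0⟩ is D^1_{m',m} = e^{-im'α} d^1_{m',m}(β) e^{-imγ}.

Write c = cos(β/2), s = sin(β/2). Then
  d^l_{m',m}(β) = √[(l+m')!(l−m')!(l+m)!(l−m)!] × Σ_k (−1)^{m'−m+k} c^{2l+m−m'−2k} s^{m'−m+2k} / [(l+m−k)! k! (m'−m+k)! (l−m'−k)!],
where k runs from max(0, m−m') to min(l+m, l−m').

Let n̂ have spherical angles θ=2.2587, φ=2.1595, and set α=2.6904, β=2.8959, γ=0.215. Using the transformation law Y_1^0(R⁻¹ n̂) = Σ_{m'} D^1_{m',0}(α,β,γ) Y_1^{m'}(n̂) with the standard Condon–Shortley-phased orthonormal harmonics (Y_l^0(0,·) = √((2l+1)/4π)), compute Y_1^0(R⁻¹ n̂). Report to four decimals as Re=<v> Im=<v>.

Need the full column D^1_{m',0} for m'=−1..1 at α=2.6904, β=2.8959, γ=0.2150.
cos(β/2)=0.122538, sin(β/2)=0.992464
d^1_{-1,0}: single k=1 term ⇒ +0.171988;  D = -0.154777+0.074994i
d^1_{0,0}: k∈[0..1] ⇒ +0.015015 -0.984985 = -0.969969;  D = -0.969969+0.000000i
d^1_{1,0}: single k=0 term ⇒ -0.171988;  D = +0.154777+0.074994i
Y_1^{m'}(θ=2.2587,φ=2.1595) and Σ D·Y over m':
  (-0.1548+0.0750i)·(-0.1482-0.2220i)  (-0.9700+0.0000i)·(-0.3102+0.0000i)  (+0.1548+0.0750i)·(+0.1482-0.2220i)
Y_1^0(R⁻¹ n̂) = +0.380083+0.000000i

Re=0.3801 Im=0.0000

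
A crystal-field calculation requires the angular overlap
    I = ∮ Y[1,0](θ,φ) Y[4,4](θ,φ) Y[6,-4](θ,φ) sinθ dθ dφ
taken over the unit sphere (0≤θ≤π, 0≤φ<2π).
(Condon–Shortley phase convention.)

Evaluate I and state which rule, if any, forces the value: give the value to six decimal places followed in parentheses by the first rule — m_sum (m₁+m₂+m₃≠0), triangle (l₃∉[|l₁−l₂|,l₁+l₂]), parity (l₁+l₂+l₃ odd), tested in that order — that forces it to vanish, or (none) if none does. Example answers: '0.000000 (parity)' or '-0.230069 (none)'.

l₃=6 ∉ [3,5] — triangle fails ⇒ I = 0

0.000000 (triangle)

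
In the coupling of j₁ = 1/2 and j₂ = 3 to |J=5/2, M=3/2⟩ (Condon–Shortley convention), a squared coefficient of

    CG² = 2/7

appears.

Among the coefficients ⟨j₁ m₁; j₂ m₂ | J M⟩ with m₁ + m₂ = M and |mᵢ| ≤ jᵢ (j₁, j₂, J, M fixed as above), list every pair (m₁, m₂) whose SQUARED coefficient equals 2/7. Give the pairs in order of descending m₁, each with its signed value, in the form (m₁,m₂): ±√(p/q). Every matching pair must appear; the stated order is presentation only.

(1/2,1): +√(2/7)

Admissible pairs with m₁+m₂ = M = 3/2: (-1/2,2), (1/2,1)
  (m₁,m₂)=(1/2,1): CG² = 2/7, CG = +√(2/7)   ← matches the target
  (m₁,m₂)=(-1/2,2): CG² = 5/7, CG = −√(5/7)
Pairs with CG² = 2/7: (1/2,1): +√(2/7)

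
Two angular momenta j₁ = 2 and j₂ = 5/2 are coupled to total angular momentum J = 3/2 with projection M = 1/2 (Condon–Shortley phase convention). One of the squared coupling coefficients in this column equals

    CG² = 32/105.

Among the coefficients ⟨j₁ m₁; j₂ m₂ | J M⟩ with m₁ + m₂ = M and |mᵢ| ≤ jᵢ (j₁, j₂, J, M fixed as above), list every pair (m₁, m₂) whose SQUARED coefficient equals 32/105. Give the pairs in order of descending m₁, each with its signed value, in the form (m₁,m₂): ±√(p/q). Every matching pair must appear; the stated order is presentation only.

(2,-3/2): +√(32/105)

Admissible pairs with m₁+m₂ = M = 1/2: (-2,5/2), (-1,3/2), (0,1/2), (1,-1/2), (2,-3/2)
  (m₁,m₂)=(2,-3/2): CG² = 32/105, CG = +√(32/105)   ← matches the target
  (m₁,m₂)=(1,-1/2): CG² = 5/21, CG = −√(5/21)
  (m₁,m₂)=(0,1/2): CG² = 2/35, CG = +√(2/35)
  (m₁,m₂)=(-1,3/2): CG² = 2/105, CG = +√(2/105)
  (m₁,m₂)=(-2,5/2): CG² = 8/21, CG = −√(8/21)
Pairs with CG² = 32/105: (2,-3/2): +√(32/105)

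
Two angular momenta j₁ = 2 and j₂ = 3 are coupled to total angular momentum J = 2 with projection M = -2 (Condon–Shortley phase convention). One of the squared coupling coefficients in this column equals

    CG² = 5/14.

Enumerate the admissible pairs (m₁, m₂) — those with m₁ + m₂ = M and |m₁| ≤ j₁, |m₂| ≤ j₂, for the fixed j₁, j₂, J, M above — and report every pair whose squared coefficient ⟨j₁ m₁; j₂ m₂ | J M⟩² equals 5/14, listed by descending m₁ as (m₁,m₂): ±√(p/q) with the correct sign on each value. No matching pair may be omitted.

Admissible pairs with m₁+m₂ = M = -2: (-2,0), (-1,-1), (0,-2), (1,-3)
  (m₁,m₂)=(1,-3): CG² = 5/14, CG = +√(5/14)   ← matches the target
  (m₁,m₂)=(0,-2): CG² = 5/14, CG = −√(5/14)   ← matches the target
  (m₁,m₂)=(-1,-1): CG² = 3/14, CG = +√(3/14)
  (m₁,m₂)=(-2,0): CG² = 1/14, CG = −√(1/14)
Pairs with CG² = 5/14: (1,-3): +√(5/14); (0,-2): −√(5/14)

(1,-3): +√(5/14); (0,-2): −√(5/14)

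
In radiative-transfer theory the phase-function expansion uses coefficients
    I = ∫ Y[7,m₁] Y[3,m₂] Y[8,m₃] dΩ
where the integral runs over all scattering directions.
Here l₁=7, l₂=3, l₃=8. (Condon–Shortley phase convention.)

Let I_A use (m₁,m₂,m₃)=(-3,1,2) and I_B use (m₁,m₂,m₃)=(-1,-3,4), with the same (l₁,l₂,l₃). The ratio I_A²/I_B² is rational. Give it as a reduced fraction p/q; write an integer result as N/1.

6728/22275

l's match ⇒ only the (l;m) 3-j factors differ between A and B.
A: triangle coeff Δ(7,3,8) = 1/5290740; Σ_t [0,2]: t=0:+1/348364800 t=1:−1/13063680 t=2:+1/7741440 = 29/522547200; (3j)²=1682/264537 [(7 3 8; -3 1 2)], sign=+1
B: triangle coeff Δ(7,3,8) = 1/5290740; Σ_t [0,0]: t=0:+1/46448640 = 1/46448640; (3j)²=2475/117572 [(7 3 8; -1 -3 4)], sign=+1
I_A²/I_B² = (1682/264537)/(2475/117572) = 6728/22275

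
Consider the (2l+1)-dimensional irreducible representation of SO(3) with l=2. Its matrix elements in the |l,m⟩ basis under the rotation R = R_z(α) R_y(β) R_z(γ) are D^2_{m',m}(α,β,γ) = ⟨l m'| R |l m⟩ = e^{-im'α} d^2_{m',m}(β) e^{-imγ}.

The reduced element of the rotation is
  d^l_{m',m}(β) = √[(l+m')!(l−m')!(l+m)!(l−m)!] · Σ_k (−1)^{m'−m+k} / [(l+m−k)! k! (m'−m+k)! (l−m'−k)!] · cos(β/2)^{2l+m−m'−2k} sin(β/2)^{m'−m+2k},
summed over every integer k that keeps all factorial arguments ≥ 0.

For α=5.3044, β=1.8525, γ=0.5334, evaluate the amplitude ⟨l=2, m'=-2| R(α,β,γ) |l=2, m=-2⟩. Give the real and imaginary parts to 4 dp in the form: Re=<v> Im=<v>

Re=0.0819 Im=-0.1013

D^2_{-2,-2}(5.3044,1.8525,0.5334) = e^{-i·-2·5.3044}·d^2_{-2,-2}(1.8525)·e^{-i·-2·0.5334}. Compute d first:
Half-angle: c=0.600836, s=0.799372. N=√(1·24·1·24)=24.000000
k∈{0} keeps every argument non-negative
  k=0: (−1)^0·24.0000/(24)·0.6008^4·0.7994^0 = +0.130324
d^2_{-2,-2}(1.8525) = +0.130324
D = (-0.377203-0.926131i)·(+0.130324)·(+0.482929+0.875660i) = +0.081949-0.101334i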